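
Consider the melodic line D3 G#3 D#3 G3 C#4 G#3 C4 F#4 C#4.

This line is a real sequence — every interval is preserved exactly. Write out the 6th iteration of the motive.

Eb5 A5 E5

Unit = 3 notes; the statements start on D3, G3, C4, moving up a 4th each time.
Carrying on: F4 → Bb4 → Eb5.
So cell 6 is Eb5 A5 E5.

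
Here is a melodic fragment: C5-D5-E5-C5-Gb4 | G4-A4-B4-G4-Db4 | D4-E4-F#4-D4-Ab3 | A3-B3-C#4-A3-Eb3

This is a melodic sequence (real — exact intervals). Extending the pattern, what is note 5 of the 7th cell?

The unit is 5 notes. Position-5 pitches of the 4 shown cells: Gb4, Db4, Ab3, Eb3.
Carrying that down a 4th forward: Bb2 → F2 → C2.

C2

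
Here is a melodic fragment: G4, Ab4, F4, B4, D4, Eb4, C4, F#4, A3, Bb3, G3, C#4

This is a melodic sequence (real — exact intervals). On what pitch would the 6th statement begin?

With a 4-note motive the entries are G4, D4, A3, each down a 4th from the previous.
Extending the heads down a 4th: E3 → B2 → F#2.

F#2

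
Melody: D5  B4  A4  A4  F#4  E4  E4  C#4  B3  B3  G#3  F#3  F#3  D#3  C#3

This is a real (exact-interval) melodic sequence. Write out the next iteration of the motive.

Unit = 3 notes; the statements start on D5, A4, E4, B3, F#3, moving down a 4th each time.
From C#3 the exact shape gives C#3 A#2 G#2.

C#3 A#2 G#2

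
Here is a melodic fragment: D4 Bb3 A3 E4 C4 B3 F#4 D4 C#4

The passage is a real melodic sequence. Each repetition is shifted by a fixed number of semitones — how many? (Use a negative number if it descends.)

Unit = 3 notes; the statements start on D4, E4, F#4, moving up a 2nd each time.
D4→E4 is 64 − 62 = 2 semitones.

2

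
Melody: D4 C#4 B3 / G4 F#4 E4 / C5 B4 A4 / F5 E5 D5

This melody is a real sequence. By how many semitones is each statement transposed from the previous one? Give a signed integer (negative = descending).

5

The 3-note cells begin on D4, G4, C5, F5 — each up a 4th from the last.
D4→G4 is 67 − 62 = 5 semitones.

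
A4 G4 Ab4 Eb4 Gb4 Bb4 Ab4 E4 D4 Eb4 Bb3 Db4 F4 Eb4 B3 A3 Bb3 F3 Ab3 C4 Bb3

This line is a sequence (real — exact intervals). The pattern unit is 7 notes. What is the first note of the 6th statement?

G#2

Taking 7-note groups, the heads are A4, E4, B3: the pattern moves down a 4th.
Continuing: F#3 → C#3 → G#2. Statement 6 starts on G#2.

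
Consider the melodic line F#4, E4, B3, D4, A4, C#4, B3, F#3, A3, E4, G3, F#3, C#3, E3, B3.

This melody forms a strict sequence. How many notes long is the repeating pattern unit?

5

15 notes total. Splitting into 3 groups of 5:
F#4 E4 B3 D4 A4 | C#4 B3 F#3 A3 E4 | G3 F#3 C#3 E3 B3
That's a consistent down a 4th shift per cell, and no other grouping gives one.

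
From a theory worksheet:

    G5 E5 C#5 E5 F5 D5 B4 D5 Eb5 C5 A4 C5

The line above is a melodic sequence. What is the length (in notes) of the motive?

12 notes total. Splitting into 3 groups of 4:
G5 E5 C#5 E5 | F5 D5 B4 D5 | Eb5 C5 A4 C5
That's a consistent down a 2nd shift per cell, and no other grouping gives one.

4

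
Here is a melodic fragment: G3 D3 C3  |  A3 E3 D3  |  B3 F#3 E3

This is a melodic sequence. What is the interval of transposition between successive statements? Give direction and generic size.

Unit = 3 notes; the statements start on G3, A3, B3, moving up a 2nd each time.
G3 to A3 is up a 2nd.

up a 2nd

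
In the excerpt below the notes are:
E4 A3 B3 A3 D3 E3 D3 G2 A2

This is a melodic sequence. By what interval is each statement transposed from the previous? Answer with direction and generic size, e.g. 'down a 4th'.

down a 5th

With a 3-note motive the entries are E4, A3, D3, each down a 5th from the previous.
E4 to A3 is down a 5th.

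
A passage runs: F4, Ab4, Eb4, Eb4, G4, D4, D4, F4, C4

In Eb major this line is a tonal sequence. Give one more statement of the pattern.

Taking 3-note groups, the heads are F4, Eb4, D4: the pattern moves down a 2nd.
So cell 4 is C4 Eb4 Bb3.

C4 Eb4 Bb3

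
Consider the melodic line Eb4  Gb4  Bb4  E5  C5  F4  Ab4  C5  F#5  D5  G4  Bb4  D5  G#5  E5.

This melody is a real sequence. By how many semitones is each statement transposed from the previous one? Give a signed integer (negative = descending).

2

With a 5-note motive the entries are Eb4, F4, G4, each up a 2nd from the previous.
Counting half-steps from Eb4 to F4: 2.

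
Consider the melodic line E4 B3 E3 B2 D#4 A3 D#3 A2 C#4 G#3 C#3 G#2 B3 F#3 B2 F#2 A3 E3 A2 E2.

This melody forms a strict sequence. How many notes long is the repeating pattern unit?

20 notes total. Splitting into 5 groups of 4:
E4 B3 E3 B2 | D#4 A3 D#3 A2 | C#4 G#3 C#3 G#2 | B3 F#3 B2 F#2 | A3 E3 A2 E2
That's a consistent down a 2nd shift per cell, and no other grouping gives one.

4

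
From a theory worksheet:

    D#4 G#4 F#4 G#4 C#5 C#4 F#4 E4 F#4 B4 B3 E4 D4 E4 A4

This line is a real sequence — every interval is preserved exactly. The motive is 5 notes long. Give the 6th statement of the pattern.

F3 Bb3 Ab3 Bb3 Eb4

With a 5-note motive the entries are D#4, C#4, B3, each down a 2nd from the previous.
Continuing the starts: A3 → G3 → F3.
So cell 6 is F3 Bb3 Ab3 Bb3 Eb4.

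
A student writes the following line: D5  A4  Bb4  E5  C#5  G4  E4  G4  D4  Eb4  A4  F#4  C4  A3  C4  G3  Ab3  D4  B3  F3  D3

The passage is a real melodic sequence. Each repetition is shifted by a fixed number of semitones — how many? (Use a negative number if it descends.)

-7

Unit = 7 notes; the statements start on D5, G4, C4, moving down a 5th each time.
Counting half-steps from D5 to G4: -7.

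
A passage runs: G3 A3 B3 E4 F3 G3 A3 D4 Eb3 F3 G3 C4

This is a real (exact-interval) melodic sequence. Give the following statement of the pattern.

With a 4-note motive the entries are G3, F3, Eb3, each down a 2nd from the previous.
So cell 4 is Db3 Eb3 F3 Bb3.

Db3 Eb3 F3 Bb3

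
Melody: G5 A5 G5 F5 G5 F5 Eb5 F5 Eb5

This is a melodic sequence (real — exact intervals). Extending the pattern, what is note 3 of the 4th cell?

With 3-note cells, note 3 of each statement runs G5, F5, Eb5.
One more down a 2nd gives Db5.

Db5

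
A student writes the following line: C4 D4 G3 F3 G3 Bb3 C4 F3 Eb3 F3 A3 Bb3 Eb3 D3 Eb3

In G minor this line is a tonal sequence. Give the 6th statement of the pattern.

With a 5-note motive the entries are C4, Bb3, A3, each down a 2nd from the previous.
Carrying on: G3 → F3 → Eb3.
Statement 6 starts on Eb3 and keeps the same diatonic contour: Eb3 F3 Bb2 A2 Bb2.

Eb3 F3 Bb2 A2 Bb2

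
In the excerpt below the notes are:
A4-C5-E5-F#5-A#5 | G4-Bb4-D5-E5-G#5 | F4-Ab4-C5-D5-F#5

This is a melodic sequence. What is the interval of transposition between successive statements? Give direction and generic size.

Unit = 5 notes; the statements start on A4, G4, F4, moving down a 2nd each time.
From A4 to G4: down a 2nd.

down a 2nd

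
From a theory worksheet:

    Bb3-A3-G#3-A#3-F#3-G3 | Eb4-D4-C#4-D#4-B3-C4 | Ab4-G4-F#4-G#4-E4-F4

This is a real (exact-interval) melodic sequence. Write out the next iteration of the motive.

Taking 6-note groups, the heads are Bb3, Eb4, Ab4: the pattern moves up a 4th.
So cell 4 is Db5 C5 B4 C#5 A4 Bb4.

Db5 C5 B4 C#5 A4 Bb4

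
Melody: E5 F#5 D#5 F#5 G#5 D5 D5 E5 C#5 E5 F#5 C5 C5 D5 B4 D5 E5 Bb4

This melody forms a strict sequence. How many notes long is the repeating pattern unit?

18 notes total. Splitting into 3 groups of 6:
E5 F#5 D#5 F#5 G#5 D5 | D5 E5 C#5 E5 F#5 C5 | C5 D5 B4 D5 E5 Bb4
That's a consistent down a 2nd shift per cell, and no other grouping gives one.

6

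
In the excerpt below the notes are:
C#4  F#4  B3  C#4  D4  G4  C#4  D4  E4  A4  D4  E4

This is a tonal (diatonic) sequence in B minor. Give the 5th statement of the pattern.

Unit = 4 notes; the statements start on C#4, D4, E4, moving up a 2nd each time.
Continuing the starts: F#4 → G4.
So cell 5 is G4 C#5 F#4 G4.

G4 C#5 F#4 G4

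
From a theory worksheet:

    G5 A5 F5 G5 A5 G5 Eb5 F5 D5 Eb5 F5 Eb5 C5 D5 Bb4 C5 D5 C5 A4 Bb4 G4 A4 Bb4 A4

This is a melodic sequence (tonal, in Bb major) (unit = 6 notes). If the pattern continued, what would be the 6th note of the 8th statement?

G3

With 6-note cells, note 6 of each statement runs G5, Eb5, C5, A4.
Carrying that down a 3rd forward: F4 → D4 → Bb3 → G3.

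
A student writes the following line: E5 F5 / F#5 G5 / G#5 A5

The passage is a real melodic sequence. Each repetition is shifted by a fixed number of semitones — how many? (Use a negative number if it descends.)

2

With a 2-note motive the entries are E5, F#5, G#5, each up a 2nd from the previous.
Counting half-steps from E5 to F#5: 2.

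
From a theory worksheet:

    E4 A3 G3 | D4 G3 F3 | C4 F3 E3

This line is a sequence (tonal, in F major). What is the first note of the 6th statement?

G3

With a 3-note motive the entries are E4, D4, C4, each down a 2nd from the previous.
Extending the heads down a 2nd: Bb3 → A3 → G3.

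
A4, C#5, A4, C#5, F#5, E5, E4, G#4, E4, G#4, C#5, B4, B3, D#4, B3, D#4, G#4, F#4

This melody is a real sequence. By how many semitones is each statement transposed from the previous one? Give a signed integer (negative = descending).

Taking 6-note groups, the heads are A4, E4, B3: the pattern moves down a 4th.
A4→E4 is 64 − 69 = -5 semitones.

-5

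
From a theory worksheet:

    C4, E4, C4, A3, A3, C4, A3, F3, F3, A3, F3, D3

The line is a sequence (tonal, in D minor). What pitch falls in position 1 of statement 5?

Bb2

The unit is 4 notes. Position-1 pitches of the 3 shown cells: C4, A3, F3.
Carrying that down a 3rd forward: D3 → Bb2.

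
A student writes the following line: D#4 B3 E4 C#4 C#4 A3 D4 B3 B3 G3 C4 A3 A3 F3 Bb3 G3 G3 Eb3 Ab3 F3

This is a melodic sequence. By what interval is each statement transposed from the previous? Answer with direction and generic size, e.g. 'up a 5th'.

Unit = 4 notes; the statements start on D#4, C#4, B3, A3, G3, moving down a 2nd each time.
From D#4 to C#4: down a 2nd.

down a 2nd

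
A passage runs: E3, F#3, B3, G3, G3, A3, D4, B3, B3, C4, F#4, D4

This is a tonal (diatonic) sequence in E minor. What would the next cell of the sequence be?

The 4-note cells begin on E3, G3, B3 — each up a 3rd from the last.
From D4 the diatonic shape gives D4 E4 A4 F#4.

D4 E4 A4 F#4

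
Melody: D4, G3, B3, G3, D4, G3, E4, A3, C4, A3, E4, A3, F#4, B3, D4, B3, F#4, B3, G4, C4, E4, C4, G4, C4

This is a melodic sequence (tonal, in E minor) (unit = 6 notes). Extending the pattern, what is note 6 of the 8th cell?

G4

Grouping in 6s, the 6th note of each cell is G3, A3, B3, C4.
Carrying that up a 2nd forward: D4 → E4 → F#4 → G4.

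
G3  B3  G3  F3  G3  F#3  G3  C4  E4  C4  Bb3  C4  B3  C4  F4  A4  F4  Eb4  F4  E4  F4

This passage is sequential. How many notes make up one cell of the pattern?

21 notes total. Splitting into 3 groups of 7:
G3 B3 G3 F3 G3 F#3 G3 | C4 E4 C4 Bb3 C4 B3 C4 | F4 A4 F4 Eb4 F4 E4 F4
Every group is a transposition up a 4th of the one before; no shorter unit works.

7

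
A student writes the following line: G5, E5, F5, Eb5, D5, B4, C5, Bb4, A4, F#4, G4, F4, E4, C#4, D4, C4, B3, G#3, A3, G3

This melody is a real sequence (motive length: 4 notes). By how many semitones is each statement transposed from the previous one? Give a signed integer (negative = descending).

-5

Taking 4-note groups, the heads are G5, D5, A4, E4, B3: the pattern moves down a 4th.
G5→D5 is 74 − 79 = -5 semitones.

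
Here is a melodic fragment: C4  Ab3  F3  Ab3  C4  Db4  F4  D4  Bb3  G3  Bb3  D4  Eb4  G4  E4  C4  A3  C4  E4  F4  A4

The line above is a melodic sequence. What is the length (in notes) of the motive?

Try groups of 7 (3 cells in 21 notes):
C4 Ab3 F3 Ab3 C4 Db4 F4 | D4 Bb3 G3 Bb3 D4 Eb4 G4 | E4 C4 A3 C4 E4 F4 A4
Every group is a transposition up a 2nd of the one before; no shorter unit works.

7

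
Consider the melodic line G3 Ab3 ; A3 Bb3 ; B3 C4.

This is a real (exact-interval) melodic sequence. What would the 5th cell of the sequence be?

D#4 E4

Taking 2-note groups, the heads are G3, A3, B3: the pattern moves up a 2nd.
Extending up a 2nd: C#4 → D#4.
From D#4 the exact shape gives D#4 E4.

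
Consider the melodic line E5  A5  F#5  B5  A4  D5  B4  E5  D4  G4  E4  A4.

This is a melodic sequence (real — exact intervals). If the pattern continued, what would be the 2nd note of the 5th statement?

F3

The unit is 4 notes. Position-2 pitches of the 3 shown cells: A5, D5, G4.
Each moves down a 5th. Continuing: C4 → F3.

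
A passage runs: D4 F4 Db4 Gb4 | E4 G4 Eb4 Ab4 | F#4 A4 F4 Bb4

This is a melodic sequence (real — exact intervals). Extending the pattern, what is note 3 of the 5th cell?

The unit is 4 notes. Position-3 pitches of the 3 shown cells: Db4, Eb4, F4.
Each moves up a 2nd. Continuing: G4 → A4.

A4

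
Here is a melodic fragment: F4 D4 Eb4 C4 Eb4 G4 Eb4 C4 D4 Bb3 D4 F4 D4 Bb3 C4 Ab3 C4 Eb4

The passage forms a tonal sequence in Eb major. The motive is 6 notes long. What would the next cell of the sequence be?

C4 Ab3 Bb3 G3 Bb3 D4

With a 6-note motive the entries are F4, Eb4, D4, each down a 2nd from the previous.
Statement 4 starts on C4 and keeps the same diatonic contour: C4 Ab3 Bb3 G3 Bb3 D4.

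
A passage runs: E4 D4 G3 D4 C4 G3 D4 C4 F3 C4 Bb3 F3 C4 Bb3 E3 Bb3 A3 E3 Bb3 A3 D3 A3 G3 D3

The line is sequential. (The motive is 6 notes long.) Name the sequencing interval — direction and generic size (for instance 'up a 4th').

down a 2nd

With a 6-note motive the entries are E4, D4, C4, Bb3, each down a 2nd from the previous.
E4 to D4 is down a 2nd.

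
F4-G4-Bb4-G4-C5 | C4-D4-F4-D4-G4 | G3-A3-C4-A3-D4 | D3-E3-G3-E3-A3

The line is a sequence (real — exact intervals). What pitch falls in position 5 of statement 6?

The unit is 5 notes. Position-5 pitches of the 4 shown cells: C5, G4, D4, A3.
Each moves down a 4th. Continuing: E3 → B2.

B2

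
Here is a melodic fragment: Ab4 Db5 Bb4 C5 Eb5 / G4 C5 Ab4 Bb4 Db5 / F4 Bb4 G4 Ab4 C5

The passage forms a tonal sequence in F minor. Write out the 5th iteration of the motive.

Db4 G4 Eb4 F4 Ab4

Unit = 5 notes; the statements start on Ab4, G4, F4, moving down a 2nd each time.
Carrying on: Eb4 → Db4.
Statement 5 starts on Db4 and keeps the same diatonic contour: Db4 G4 Eb4 F4 Ab4.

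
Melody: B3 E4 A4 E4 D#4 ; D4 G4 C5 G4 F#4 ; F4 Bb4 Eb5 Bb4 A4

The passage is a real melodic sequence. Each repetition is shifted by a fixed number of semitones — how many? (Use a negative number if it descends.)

Taking 5-note groups, the heads are B3, D4, F4: the pattern moves up a 3rd.
B3 to D4 spans +3 semitones.

3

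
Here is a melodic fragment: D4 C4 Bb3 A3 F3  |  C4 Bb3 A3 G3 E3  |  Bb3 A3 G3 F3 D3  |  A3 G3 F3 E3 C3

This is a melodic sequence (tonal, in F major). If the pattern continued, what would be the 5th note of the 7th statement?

G2

With 5-note cells, note 5 of each statement runs F3, E3, D3, C3.
Carrying that down a 2nd forward: Bb2 → A2 → G2.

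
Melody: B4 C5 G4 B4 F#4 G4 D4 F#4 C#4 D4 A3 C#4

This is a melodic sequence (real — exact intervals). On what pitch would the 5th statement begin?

D#3

With a 4-note motive the entries are B4, F#4, C#4, each down a 4th from the previous.
Extending the heads down a 4th: G#3 → D#3.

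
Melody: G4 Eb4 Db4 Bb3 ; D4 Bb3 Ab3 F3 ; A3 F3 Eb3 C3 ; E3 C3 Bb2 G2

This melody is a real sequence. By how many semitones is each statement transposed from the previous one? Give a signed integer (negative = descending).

-5

The 4-note cells begin on G4, D4, A3, E3 — each down a 4th from the last.
G4 to D4 spans -5 semitones.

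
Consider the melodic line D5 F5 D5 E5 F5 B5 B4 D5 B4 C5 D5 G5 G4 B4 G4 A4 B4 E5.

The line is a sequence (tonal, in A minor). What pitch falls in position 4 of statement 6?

The unit is 6 notes. Position-4 pitches of the 3 shown cells: E5, C5, A4.
Each moves down a 3rd. Continuing: F4 → D4 → B3.

B3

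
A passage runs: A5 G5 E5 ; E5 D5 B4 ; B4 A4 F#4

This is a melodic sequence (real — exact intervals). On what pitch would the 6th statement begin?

Unit = 3 notes; the statements start on A5, E5, B4, moving down a 4th each time.
Extending the heads down a 4th: F#4 → C#4 → G#3.

G#3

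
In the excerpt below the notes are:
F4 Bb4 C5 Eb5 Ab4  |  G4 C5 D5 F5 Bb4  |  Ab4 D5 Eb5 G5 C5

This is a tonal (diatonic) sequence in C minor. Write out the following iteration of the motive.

Taking 5-note groups, the heads are F4, G4, Ab4: the pattern moves up a 2nd.
So cell 4 is Bb4 Eb5 F5 Ab5 D5.

Bb4 Eb5 F5 Ab5 D5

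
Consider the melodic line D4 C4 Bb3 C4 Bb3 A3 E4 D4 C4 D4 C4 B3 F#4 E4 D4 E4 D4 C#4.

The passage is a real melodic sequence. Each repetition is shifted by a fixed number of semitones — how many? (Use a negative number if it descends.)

With a 6-note motive the entries are D4, E4, F#4, each up a 2nd from the previous.
Counting half-steps from D4 to E4: 2.

2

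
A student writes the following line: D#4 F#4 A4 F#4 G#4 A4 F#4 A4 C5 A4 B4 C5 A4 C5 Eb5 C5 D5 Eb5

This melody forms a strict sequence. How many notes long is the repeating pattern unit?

There are 18 notes; a 6-note unit gives 3 cells:
D#4 F#4 A4 F#4 G#4 A4 | F#4 A4 C5 A4 B4 C5 | A4 C5 Eb5 C5 D5 Eb5
Every group is a transposition up a 3rd of the one before; no shorter unit works.

6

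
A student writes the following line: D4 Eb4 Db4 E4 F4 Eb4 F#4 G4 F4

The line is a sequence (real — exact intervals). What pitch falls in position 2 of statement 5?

B4

With 3-note cells, note 2 of each statement runs Eb4, F4, G4.
Extending up a 2nd: A4 → B4.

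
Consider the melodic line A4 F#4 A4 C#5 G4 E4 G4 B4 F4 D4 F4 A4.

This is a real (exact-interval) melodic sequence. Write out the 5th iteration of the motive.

Db4 Bb3 Db4 F4

With a 4-note motive the entries are A4, G4, F4, each down a 2nd from the previous.
Continuing the starts: Eb4 → Db4.
From Db4 the exact shape gives Db4 Bb3 Db4 F4.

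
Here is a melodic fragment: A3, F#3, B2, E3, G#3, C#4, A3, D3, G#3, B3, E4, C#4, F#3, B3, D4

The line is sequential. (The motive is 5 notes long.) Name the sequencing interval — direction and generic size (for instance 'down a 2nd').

Taking 5-note groups, the heads are A3, C#4, E4: the pattern moves up a 3rd.
From A3 to C#4: up a 3rd.

up a 3rd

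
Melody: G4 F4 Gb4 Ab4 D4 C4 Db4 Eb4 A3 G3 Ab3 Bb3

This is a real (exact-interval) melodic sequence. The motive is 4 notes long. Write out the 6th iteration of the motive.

F#2 E2 F2 G2

With a 4-note motive the entries are G4, D4, A3, each down a 4th from the previous.
Continuing the starts: E3 → B2 → F#2.
Statement 6 starts on F#2 and keeps the same exact contour: F#2 E2 F2 G2.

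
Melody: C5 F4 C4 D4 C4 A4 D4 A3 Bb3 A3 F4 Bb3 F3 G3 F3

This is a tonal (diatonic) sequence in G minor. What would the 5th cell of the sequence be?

Taking 5-note groups, the heads are C5, A4, F4: the pattern moves down a 3rd.
Continuing the starts: D4 → Bb3.
From Bb3 the diatonic shape gives Bb3 Eb3 Bb2 C3 Bb2.

Bb3 Eb3 Bb2 C3 Bb2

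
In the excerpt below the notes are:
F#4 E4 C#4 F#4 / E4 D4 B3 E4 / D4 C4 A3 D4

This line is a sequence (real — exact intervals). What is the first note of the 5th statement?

Bb3

The 4-note cells begin on F#4, E4, D4 — each down a 2nd from the last.
Extending the heads down a 2nd: C4 → Bb3.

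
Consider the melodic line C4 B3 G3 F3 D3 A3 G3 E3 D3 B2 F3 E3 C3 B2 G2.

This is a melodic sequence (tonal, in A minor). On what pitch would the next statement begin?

Unit = 5 notes; the statements start on C4, A3, F3, moving down a 3rd each time.
One more step down a 3rd gives D3.

D3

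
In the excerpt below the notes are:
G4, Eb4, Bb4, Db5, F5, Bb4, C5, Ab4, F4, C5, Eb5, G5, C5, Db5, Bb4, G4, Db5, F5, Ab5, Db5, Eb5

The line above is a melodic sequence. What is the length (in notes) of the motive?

There are 21 notes; a 7-note unit gives 3 cells:
G4 Eb4 Bb4 Db5 F5 Bb4 C5 | Ab4 F4 C5 Eb5 G5 C5 Db5 | Bb4 G4 Db5 F5 Ab5 Db5 Eb5
Every group is a transposition up a 2nd of the one before; no shorter unit works.

7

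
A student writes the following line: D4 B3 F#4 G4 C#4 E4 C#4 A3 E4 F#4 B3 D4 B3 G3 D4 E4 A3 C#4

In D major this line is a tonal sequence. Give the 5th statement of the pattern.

G3 E3 B3 C#4 F#3 A3

Unit = 6 notes; the statements start on D4, C#4, B3, moving down a 2nd each time.
Carrying on: A3 → G3.
Statement 5 starts on G3 and keeps the same diatonic contour: G3 E3 B3 C#4 F#3 A3.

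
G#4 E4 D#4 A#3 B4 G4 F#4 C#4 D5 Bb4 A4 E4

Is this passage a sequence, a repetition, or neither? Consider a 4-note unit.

Each 4-note cell is the previous one transposed up a 3rd.

sequence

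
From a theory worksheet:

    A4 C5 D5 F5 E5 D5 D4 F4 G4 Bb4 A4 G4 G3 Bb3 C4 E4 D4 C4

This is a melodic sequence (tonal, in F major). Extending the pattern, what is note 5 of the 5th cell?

C3

Grouping in 6s, the 5th note of each cell is E5, A4, D4.
Carrying that down a 5th forward: G3 → C3.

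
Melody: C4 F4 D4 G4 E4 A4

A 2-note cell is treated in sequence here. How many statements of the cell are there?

3

6 notes in groups of 2 gives 6/2 = 3 statements.
Starts: C4, D4, E4 — each up a 2nd.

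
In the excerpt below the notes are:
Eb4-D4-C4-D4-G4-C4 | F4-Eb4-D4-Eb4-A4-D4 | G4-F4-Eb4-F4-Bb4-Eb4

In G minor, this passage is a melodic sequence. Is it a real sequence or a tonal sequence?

tonal

Every note is diatonic to G minor.
Cell 1 has -1 semitones from note 1 to 2, but cell 2 has -2 — the interval quality changes while the contour stays the same, which is the hallmark of a tonal sequence.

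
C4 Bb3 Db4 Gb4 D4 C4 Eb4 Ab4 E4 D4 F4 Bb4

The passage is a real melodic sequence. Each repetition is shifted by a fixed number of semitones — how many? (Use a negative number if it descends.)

Unit = 4 notes; the statements start on C4, D4, E4, moving up a 2nd each time.
Counting half-steps from C4 to D4: 2.

2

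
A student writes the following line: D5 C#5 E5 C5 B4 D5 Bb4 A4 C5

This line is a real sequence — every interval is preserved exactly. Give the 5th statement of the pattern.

Gb4 F4 Ab4

Taking 3-note groups, the heads are D5, C5, Bb4: the pattern moves down a 2nd.
Continuing the starts: Ab4 → Gb4.
Statement 5 starts on Gb4 and keeps the same exact contour: Gb4 F4 Ab4.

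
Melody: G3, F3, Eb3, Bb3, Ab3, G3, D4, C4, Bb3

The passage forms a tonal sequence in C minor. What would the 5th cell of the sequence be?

The 3-note cells begin on G3, Bb3, D4 — each up a 3rd from the last.
Extending up a 3rd: F4 → Ab4.
Statement 5 starts on Ab4 and keeps the same diatonic contour: Ab4 G4 F4.

Ab4 G4 F4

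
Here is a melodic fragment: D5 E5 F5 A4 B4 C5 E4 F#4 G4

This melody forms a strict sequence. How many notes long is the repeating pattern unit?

3

9 notes total. Splitting into 3 groups of 3:
D5 E5 F5 | A4 B4 C5 | E4 F#4 G4
Every group is a transposition down a 4th of the one before; no shorter unit works.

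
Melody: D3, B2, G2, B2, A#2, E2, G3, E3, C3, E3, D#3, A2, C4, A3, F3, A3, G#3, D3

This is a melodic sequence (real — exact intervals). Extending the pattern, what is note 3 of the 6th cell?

Ab4

Grouping in 6s, the 3rd note of each cell is G2, C3, F3.
Each moves up a 4th. Continuing: Bb3 → Eb4 → Ab4.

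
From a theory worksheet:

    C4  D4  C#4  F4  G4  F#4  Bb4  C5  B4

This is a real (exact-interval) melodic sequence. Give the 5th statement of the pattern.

With a 3-note motive the entries are C4, F4, Bb4, each up a 4th from the previous.
Extending up a 4th: Eb5 → Ab5.
Statement 5 starts on Ab5 and keeps the same exact contour: Ab5 Bb5 A5.

Ab5 Bb5 A5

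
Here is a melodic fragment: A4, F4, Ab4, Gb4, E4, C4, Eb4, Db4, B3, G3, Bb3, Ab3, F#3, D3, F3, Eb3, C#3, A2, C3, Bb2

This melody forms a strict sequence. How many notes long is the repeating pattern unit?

4

Try groups of 4 (5 cells in 20 notes):
A4 F4 Ab4 Gb4 | E4 C4 Eb4 Db4 | B3 G3 Bb3 Ab3 | F#3 D3 F3 Eb3 | C#3 A2 C3 Bb2
Every group is a transposition down a 4th of the one before; no shorter unit works.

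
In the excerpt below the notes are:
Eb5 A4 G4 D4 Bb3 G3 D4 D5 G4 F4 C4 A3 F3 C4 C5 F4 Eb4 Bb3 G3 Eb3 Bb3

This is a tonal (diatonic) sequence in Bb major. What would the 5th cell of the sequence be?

With a 7-note motive the entries are Eb5, D5, C5, each down a 2nd from the previous.
Carrying on: Bb4 → A4.
From A4 the diatonic shape gives A4 D4 C4 G3 Eb3 C3 G3.

A4 D4 C4 G3 Eb3 C3 G3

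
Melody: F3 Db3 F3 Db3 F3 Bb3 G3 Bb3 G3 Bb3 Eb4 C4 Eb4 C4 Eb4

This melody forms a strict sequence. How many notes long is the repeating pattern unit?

Try groups of 5 (3 cells in 15 notes):
F3 Db3 F3 Db3 F3 | Bb3 G3 Bb3 G3 Bb3 | Eb4 C4 Eb4 C4 Eb4
That's a consistent up a 4th shift per cell, and no other grouping gives one.

5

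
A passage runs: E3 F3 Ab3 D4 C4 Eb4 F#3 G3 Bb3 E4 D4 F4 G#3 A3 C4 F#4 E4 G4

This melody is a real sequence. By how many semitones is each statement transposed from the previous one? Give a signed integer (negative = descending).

Taking 6-note groups, the heads are E3, F#3, G#3: the pattern moves up a 2nd.
E3 to F#3 spans +2 semitones.

2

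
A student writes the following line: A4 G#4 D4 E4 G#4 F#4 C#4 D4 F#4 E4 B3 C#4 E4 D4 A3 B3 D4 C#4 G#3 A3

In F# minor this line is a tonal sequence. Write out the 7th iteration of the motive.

B3 A3 E3 F#3

Taking 4-note groups, the heads are A4, G#4, F#4, E4, D4: the pattern moves down a 2nd.
Extending down a 2nd: C#4 → B3.
Statement 7 starts on B3 and keeps the same diatonic contour: B3 A3 E3 F#3.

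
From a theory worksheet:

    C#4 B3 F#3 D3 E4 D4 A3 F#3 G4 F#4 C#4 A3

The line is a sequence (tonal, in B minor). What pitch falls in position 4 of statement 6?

G4

The unit is 4 notes. Position-4 pitches of the 3 shown cells: D3, F#3, A3.
Each moves up a 3rd. Continuing: C#4 → E4 → G4.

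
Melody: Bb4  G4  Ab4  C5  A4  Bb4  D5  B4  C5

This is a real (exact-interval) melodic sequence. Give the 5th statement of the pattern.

F#5 D#5 E5

The 3-note cells begin on Bb4, C5, D5 — each up a 2nd from the last.
Continuing the starts: E5 → F#5.
Statement 5 starts on F#5 and keeps the same exact contour: F#5 D#5 E5.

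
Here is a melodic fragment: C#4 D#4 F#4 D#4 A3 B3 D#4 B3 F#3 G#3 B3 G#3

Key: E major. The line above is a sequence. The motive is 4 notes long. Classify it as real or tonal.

tonal

Every note is diatonic to E major.
Cell 1 has +3 semitones from note 2 to 3, but cell 2 has +4 — the interval quality changes while the contour stays the same, which is the hallmark of a tonal sequence.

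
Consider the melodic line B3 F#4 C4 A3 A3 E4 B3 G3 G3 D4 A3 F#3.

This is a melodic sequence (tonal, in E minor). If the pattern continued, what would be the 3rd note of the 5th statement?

Grouping in 4s, the 3rd note of each cell is C4, B3, A3.
Each moves down a 2nd. Continuing: G3 → F#3.

F#3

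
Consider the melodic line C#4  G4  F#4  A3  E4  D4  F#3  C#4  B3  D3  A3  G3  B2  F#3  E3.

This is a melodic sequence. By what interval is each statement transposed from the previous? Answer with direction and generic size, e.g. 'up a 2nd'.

The 3-note cells begin on C#4, A3, F#3, D3, B2 — each down a 3rd from the last.
C#4 to A3 is down a 3rd.

down a 3rd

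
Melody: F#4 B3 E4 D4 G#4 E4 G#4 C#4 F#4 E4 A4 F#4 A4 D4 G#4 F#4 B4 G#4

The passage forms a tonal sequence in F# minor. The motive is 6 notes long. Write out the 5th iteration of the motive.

C#5 F#4 B4 A4 D5 B4

Taking 6-note groups, the heads are F#4, G#4, A4: the pattern moves up a 2nd.
Continuing the starts: B4 → C#5.
So cell 5 is C#5 F#4 B4 A4 D5 B4.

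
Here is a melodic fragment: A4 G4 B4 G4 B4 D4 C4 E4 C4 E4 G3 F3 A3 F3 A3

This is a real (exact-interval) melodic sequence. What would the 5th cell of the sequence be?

F2 Eb2 G2 Eb2 G2

With a 5-note motive the entries are A4, D4, G3, each down a 5th from the previous.
Extending down a 5th: C3 → F2.
From F2 the exact shape gives F2 Eb2 G2 Eb2 G2.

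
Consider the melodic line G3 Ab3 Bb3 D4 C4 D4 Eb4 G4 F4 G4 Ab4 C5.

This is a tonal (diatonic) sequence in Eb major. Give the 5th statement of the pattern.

Taking 4-note groups, the heads are G3, C4, F4: the pattern moves up a 4th.
Continuing the starts: Bb4 → Eb5.
From Eb5 the diatonic shape gives Eb5 F5 G5 Bb5.

Eb5 F5 G5 Bb5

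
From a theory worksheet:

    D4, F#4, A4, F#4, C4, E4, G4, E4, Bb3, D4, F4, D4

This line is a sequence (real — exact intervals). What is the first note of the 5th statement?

Gb3

The 4-note cells begin on D4, C4, Bb3 — each down a 2nd from the last.
Continuing: Ab3 → Gb3. Statement 5 starts on Gb3.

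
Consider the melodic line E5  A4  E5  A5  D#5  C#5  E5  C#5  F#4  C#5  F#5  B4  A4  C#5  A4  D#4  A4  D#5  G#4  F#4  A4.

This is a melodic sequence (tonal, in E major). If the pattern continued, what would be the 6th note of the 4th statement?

D#4

The unit is 7 notes. Position-6 pitches of the 3 shown cells: C#5, A4, F#4.
From F#4, down a 3rd gives D#4.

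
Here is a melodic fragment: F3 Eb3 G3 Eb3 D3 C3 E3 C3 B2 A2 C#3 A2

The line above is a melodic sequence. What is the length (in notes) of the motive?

There are 12 notes; a 4-note unit gives 3 cells:
F3 Eb3 G3 Eb3 | D3 C3 E3 C3 | B2 A2 C#3 A2
That's a consistent down a 3rd shift per cell, and no other grouping gives one.

4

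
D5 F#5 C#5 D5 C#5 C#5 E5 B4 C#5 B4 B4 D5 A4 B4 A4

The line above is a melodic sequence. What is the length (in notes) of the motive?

5

15 notes total. Splitting into 3 groups of 5:
D5 F#5 C#5 D5 C#5 | C#5 E5 B4 C#5 B4 | B4 D5 A4 B4 A4
Every group is a transposition down a 2nd of the one before; no shorter unit works.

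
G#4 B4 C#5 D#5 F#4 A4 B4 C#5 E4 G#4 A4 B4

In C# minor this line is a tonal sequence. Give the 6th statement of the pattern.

B3 D#4 E4 F#4

Taking 4-note groups, the heads are G#4, F#4, E4: the pattern moves down a 2nd.
Carrying on: D#4 → C#4 → B3.
So cell 6 is B3 D#4 E4 F#4.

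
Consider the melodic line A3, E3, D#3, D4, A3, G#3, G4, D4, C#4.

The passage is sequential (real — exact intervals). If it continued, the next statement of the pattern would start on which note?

C5

Taking 3-note groups, the heads are A3, D4, G4: the pattern moves up a 4th.
One more step up a 4th gives C5.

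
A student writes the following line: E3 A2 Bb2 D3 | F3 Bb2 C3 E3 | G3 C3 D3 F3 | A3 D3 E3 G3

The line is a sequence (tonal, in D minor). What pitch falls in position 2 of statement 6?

F3

With 4-note cells, note 2 of each statement runs A2, Bb2, C3, D3.
Carrying that up a 2nd forward: E3 → F3.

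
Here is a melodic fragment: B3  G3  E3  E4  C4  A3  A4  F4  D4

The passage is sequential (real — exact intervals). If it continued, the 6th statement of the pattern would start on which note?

Unit = 3 notes; the statements start on B3, E4, A4, moving up a 4th each time.
Continuing: D5 → G5 → C6. Statement 6 starts on C6.

C6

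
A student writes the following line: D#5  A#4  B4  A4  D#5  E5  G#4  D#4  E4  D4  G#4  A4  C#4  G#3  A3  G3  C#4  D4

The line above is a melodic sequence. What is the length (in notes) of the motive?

6

18 notes total. Splitting into 3 groups of 6:
D#5 A#4 B4 A4 D#5 E5 | G#4 D#4 E4 D4 G#4 A4 | C#4 G#3 A3 G3 C#4 D4
That's a consistent down a 5th shift per cell, and no other grouping gives one.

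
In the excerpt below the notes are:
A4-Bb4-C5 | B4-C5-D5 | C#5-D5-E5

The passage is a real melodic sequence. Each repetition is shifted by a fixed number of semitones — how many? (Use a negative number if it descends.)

With a 3-note motive the entries are A4, B4, C#5, each up a 2nd from the previous.
Counting half-steps from A4 to B4: 2.

2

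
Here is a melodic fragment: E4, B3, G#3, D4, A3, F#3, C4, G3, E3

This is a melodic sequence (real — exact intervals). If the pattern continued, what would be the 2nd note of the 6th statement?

The unit is 3 notes. Position-2 pitches of the 3 shown cells: B3, A3, G3.
Extending down a 2nd: F3 → Eb3 → Db3.

Db3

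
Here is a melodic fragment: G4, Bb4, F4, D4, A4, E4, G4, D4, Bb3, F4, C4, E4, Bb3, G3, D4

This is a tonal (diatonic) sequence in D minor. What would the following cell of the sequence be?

A3 C4 G3 E3 Bb3

Taking 5-note groups, the heads are G4, E4, C4: the pattern moves down a 3rd.
So cell 4 is A3 C4 G3 E3 Bb3.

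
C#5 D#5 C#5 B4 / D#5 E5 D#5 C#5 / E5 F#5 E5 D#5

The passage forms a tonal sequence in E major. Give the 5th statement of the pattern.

With a 4-note motive the entries are C#5, D#5, E5, each up a 2nd from the previous.
Carrying on: F#5 → G#5.
From G#5 the diatonic shape gives G#5 A5 G#5 F#5.

G#5 A5 G#5 F#5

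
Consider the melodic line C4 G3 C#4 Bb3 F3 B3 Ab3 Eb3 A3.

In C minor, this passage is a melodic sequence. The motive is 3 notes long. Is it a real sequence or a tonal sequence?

real

Each cell has the same semitone pattern (-5, 6) — intervals are preserved exactly.
And C#4 lies outside C minor, so the sequence is real rather than tonal.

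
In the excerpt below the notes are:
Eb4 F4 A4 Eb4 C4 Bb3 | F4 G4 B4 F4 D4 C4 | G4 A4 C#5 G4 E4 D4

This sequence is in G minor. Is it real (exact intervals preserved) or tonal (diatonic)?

real

Each cell has the same semitone pattern (2, 4, -6, -3, -2) — intervals are preserved exactly.
And B4 lies outside G minor, so the sequence is real rather than tonal.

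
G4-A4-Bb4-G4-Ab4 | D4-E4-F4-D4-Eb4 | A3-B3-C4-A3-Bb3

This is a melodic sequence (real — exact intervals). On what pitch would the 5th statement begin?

Taking 5-note groups, the heads are G4, D4, A3: the pattern moves down a 4th.
Extending the heads down a 4th: E3 → B2.

B2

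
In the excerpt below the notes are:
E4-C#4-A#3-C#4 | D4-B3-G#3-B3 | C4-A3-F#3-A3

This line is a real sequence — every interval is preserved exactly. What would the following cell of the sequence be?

With a 4-note motive the entries are E4, D4, C4, each down a 2nd from the previous.
So cell 4 is Bb3 G3 E3 G3.

Bb3 G3 E3 G3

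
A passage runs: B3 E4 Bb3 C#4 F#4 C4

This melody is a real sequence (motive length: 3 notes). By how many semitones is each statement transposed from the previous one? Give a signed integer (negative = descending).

With a 3-note motive the entries are B3, C#4, each up a 2nd from the previous.
Counting half-steps from B3 to C#4: 2.

2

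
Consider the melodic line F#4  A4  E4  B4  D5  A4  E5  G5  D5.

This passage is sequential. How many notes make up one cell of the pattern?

Try groups of 3 (3 cells in 9 notes):
F#4 A4 E4 | B4 D5 A4 | E5 G5 D5
Every group is a transposition up a 4th of the one before; no shorter unit works.

3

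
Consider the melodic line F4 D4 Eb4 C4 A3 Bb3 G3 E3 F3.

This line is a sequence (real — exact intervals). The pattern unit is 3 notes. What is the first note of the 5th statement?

The 3-note cells begin on F4, C4, G3 — each down a 4th from the last.
Continuing: D3 → A2. Statement 5 starts on A2.

A2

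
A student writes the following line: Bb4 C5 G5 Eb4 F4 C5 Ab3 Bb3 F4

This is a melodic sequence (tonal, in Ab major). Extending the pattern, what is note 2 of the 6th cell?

Db2

The unit is 3 notes. Position-2 pitches of the 3 shown cells: C5, F4, Bb3.
Extending down a 5th: Eb3 → Ab2 → Db2.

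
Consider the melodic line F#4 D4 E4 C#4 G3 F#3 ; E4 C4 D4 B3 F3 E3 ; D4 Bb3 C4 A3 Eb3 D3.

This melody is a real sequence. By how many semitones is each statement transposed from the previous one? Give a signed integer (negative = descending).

The 6-note cells begin on F#4, E4, D4 — each down a 2nd from the last.
F#4 to E4 spans -2 semitones.

-2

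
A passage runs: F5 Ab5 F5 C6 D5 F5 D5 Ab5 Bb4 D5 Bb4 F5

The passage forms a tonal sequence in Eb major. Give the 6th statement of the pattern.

With a 4-note motive the entries are F5, D5, Bb4, each down a 3rd from the previous.
Carrying on: G4 → Eb4 → C4.
So cell 6 is C4 Eb4 C4 G4.

C4 Eb4 C4 G4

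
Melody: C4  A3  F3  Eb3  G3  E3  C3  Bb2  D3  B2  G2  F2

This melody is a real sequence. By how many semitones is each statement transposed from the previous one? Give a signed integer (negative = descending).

With a 4-note motive the entries are C4, G3, D3, each down a 4th from the previous.
Counting half-steps from C4 to G3: -5.

-5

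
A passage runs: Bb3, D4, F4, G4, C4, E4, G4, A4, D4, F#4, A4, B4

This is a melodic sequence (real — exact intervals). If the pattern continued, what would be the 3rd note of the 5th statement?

C#5

Grouping in 4s, the 3rd note of each cell is F4, G4, A4.
Extending up a 2nd: B4 → C#5.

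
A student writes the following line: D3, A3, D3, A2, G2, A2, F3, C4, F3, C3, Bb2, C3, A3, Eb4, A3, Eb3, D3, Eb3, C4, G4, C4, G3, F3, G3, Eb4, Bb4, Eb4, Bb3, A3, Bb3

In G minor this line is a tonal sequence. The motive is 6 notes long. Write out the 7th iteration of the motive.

Bb4 F5 Bb4 F4 Eb4 F4

Unit = 6 notes; the statements start on D3, F3, A3, C4, Eb4, moving up a 3rd each time.
Carrying on: G4 → Bb4.
Statement 7 starts on Bb4 and keeps the same diatonic contour: Bb4 F5 Bb4 F4 Eb4 F4.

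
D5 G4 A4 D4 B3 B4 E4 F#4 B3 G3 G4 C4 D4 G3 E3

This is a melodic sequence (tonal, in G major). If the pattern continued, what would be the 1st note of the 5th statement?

The unit is 5 notes. Position-1 pitches of the 3 shown cells: D5, B4, G4.
Extending down a 3rd: E4 → C4.

C4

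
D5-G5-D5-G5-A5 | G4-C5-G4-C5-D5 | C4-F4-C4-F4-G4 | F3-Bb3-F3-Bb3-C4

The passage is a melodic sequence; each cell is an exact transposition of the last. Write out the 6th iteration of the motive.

Eb2 Ab2 Eb2 Ab2 Bb2

With a 5-note motive the entries are D5, G4, C4, F3, each down a 5th from the previous.
Carrying on: Bb2 → Eb2.
From Eb2 the exact shape gives Eb2 Ab2 Eb2 Ab2 Bb2.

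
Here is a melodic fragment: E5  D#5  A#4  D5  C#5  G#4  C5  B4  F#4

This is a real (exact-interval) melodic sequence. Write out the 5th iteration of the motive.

Taking 3-note groups, the heads are E5, D5, C5: the pattern moves down a 2nd.
Continuing the starts: Bb4 → Ab4.
Statement 5 starts on Ab4 and keeps the same exact contour: Ab4 G4 D4.

Ab4 G4 D4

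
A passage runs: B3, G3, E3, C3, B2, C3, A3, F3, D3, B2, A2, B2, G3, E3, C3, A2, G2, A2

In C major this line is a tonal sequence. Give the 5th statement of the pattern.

The 6-note cells begin on B3, A3, G3 — each down a 2nd from the last.
Carrying on: F3 → E3.
From E3 the diatonic shape gives E3 C3 A2 F2 E2 F2.

E3 C3 A2 F2 E2 F2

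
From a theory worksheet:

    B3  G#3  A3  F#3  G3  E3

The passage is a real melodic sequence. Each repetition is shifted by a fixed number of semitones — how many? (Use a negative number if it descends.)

The 2-note cells begin on B3, A3, G3 — each down a 2nd from the last.
B3 to A3 spans -2 semitones.

-2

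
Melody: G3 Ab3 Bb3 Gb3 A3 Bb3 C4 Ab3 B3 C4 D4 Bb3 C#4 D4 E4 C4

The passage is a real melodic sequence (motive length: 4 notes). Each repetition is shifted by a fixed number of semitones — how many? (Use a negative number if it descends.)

Unit = 4 notes; the statements start on G3, A3, B3, C#4, moving up a 2nd each time.
Counting half-steps from G3 to A3: 2.

2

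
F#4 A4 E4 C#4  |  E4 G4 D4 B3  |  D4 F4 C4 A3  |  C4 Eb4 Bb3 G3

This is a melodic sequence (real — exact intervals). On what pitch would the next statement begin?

Bb3

Taking 4-note groups, the heads are F#4, E4, D4, C4: the pattern moves down a 2nd.
The next head, down a 2nd from C4, is Bb3.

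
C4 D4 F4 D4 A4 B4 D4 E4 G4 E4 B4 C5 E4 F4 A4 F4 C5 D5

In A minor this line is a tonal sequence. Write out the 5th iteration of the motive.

With a 6-note motive the entries are C4, D4, E4, each up a 2nd from the previous.
Continuing the starts: F4 → G4.
So cell 5 is G4 A4 C5 A4 E5 F5.

G4 A4 C5 A4 E5 F5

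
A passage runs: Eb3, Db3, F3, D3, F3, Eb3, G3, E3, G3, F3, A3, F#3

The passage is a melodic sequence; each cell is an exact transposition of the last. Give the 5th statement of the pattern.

Unit = 4 notes; the statements start on Eb3, F3, G3, moving up a 2nd each time.
Extending up a 2nd: A3 → B3.
So cell 5 is B3 A3 C#4 A#3.

B3 A3 C#4 A#3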